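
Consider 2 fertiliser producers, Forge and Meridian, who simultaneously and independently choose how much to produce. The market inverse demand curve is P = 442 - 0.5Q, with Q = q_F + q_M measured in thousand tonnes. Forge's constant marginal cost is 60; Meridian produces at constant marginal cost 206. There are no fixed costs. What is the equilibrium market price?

Forge's profit: π_F = (442 - 0.5Q)q_F - (60q_F). Setting ∂π_F/∂q_F = 0: 382 - q_F - (1/2)(q_M) = 0.
Meridian's profit: π_M = (442 - 0.5Q)q_M - (206q_M). Setting ∂π_M/∂q_M = 0: 236 - q_M - (1/2)(q_F) = 0.
Rearranging gives the reaction functions q_F = (382 - (1/2)q_M) and q_M = (236 - (1/2)q_F).
Substituting one into the other gives q_F = 352 and q_M = 60.
Total output Q = 412, so price P = 442 - (1/2)·412 = 236.

236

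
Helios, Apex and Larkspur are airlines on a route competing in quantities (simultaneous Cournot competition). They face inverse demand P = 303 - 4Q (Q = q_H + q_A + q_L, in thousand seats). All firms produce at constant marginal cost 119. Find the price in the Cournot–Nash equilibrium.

165

Each firm earns π_i = (303 - 4Q)q_i - 119q_i.
Setting ∂π_i/∂q_i = 0 with rivals' quantities fixed: 184 - 8q_i - 4·Σ_{j≠i} q_j = 0.
By symmetry each firm produces the same amount; substituting Σ_{j≠i} q_j = 2q_i yields q_i = 184/16 = 23/2.
Total output Q = 69/2, so price P = 303 - 4·(69/2) = 165.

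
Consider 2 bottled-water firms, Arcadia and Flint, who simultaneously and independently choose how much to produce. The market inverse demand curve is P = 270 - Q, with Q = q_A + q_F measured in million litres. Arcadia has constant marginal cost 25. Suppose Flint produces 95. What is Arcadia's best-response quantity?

75

With the rival's output fixed at 95, Arcadia's profit is π_A = (270 - 95 - q_A)q_A - (25q_A) = (175 - q_A)q_A - (25q_A).
∂π_A/∂q_A = 150 - 2q_A = 0, so q_A = 75.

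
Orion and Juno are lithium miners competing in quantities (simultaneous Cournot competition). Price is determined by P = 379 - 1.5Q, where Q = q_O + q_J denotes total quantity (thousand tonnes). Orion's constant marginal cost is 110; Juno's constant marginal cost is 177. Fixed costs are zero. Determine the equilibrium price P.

Orion's profit: π_O = (379 - 1.5Q)q_O - (110q_O). Setting ∂π_O/∂q_O = 0: 269 - 3q_O - (3/2)(q_J) = 0.
Juno's profit: π_J = (379 - 1.5Q)q_J - (177q_J). Setting ∂π_J/∂q_J = 0: 202 - 3q_J - (3/2)(q_O) = 0.
Rearranging gives the reaction functions q_O = (269 - (3/2)q_J)/3 and q_J = (202 - (3/2)q_O)/3.
Substituting one into the other gives q_O = 224/3 and q_J = 30.
Total output Q = 314/3, so price P = 379 - (3/2)·(314/3) = 222.

222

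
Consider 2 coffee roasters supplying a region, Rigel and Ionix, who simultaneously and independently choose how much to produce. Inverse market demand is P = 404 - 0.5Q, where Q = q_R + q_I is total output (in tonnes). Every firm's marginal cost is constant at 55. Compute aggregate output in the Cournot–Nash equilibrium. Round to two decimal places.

Each firm earns π_i = (404 - 0.5Q)q_i - 55q_i.
Setting ∂π_i/∂q_i = 0 with rivals' quantities fixed: 349 - q_i - (1/2)q_j = 0.
By symmetry each firm produces the same amount; substituting q_j = q_i yields q_i = 349/(3/2) = 698/3.
Total output Q = 698/3 + 698/3 = 1396/3.

465.33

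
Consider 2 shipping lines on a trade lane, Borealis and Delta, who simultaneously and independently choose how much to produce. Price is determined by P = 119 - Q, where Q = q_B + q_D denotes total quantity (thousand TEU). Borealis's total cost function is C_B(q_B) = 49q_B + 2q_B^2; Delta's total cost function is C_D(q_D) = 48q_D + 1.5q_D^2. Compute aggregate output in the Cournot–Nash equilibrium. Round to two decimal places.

21.90

Borealis's profit: π_B = (119 - Q)q_B - (49q_B + 2q_B²). Setting ∂π_B/∂q_B = 0: 70 - 6q_B - (q_D) = 0.
Delta's profit: π_D = (119 - Q)q_D - (48q_D + (3/2)q_D²). Setting ∂π_D/∂q_D = 0: 71 - 5q_D - (q_B) = 0.
So q_B = (70 - q_D)/6 and q_D = (71 - q_B)/5.
Solving the pair: q_B = 279/29, q_D = 356/29.
Total output Q = 279/29 + 356/29 = 635/29.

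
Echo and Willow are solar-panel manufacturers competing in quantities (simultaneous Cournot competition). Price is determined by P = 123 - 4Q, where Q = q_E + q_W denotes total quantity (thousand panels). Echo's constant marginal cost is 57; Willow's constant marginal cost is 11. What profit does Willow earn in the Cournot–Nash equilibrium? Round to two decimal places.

693.44

Echo's profit: π_E = (123 - 4Q)q_E - (57q_E). Setting ∂π_E/∂q_E = 0: 66 - 8q_E - 4(q_W) = 0.
Willow's profit: π_W = (123 - 4Q)q_W - (11q_W). Setting ∂π_W/∂q_W = 0: 112 - 8q_W - 4(q_E) = 0.
So q_E = (66 - 4q_W)/8 and q_W = (112 - 4q_E)/8.
Solving the pair: q_E = 5/3, q_W = 79/6.
Price P = 123 - 4·(89/6) = 191/3.
Willow's profit: (191/3 - 11)·(79/6) = 693.4444.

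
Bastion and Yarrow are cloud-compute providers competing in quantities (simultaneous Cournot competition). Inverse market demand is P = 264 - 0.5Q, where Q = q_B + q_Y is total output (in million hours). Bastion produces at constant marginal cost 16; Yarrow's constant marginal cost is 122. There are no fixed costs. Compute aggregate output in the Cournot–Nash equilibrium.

260

Bastion's profit: π_B = (264 - 0.5Q)q_B - (16q_B). Setting ∂π_B/∂q_B = 0: 248 - q_B - (1/2)(q_Y) = 0.
Yarrow's profit: π_Y = (264 - 0.5Q)q_Y - (122q_Y). Setting ∂π_Y/∂q_Y = 0: 142 - q_Y - (1/2)(q_B) = 0.
Rearranging gives the reaction functions q_B = (248 - (1/2)q_Y) and q_Y = (142 - (1/2)q_B).
Substituting one into the other gives q_B = 236 and q_Y = 24.
Total output Q = 236 + 24 = 260.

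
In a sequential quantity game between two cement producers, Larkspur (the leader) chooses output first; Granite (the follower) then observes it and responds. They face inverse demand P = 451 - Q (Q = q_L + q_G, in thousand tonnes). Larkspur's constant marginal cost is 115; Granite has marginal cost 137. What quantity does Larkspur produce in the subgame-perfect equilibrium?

179

Solve by backward induction. Given q_L, the follower Granite maximises π_G = (451 - q_L - q_G)q_G - 137q_G.
Follower FOC: 314 - q_L - 2q_G = 0, so q_G(q_L) = (314 - q_L)/2.
The leader anticipates this reaction. Substituting into P = 451 - Q gives P = 294 - (1/2)q_L, so π_L = (294 - (1/2)q_L)q_L - 115q_L.
Leader FOC: 179 - q_L = 0, so q_L = 179.
Then q_G = (314 - 179)/2 = 135/2.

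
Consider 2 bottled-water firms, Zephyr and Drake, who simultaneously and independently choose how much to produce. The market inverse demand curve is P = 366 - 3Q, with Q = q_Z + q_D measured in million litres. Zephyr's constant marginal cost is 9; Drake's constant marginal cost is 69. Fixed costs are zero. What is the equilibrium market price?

148

Zephyr's profit: π_Z = (366 - 3Q)q_Z - (9q_Z). Setting ∂π_Z/∂q_Z = 0: 357 - 6q_Z - 3(q_D) = 0.
Drake's first-order condition: 297 - 6q_D - 3(q_Z) = 0.
Rearranging gives the reaction functions q_Z = (357 - 3q_D)/6 and q_D = (297 - 3q_Z)/6.
Solving the pair: q_Z = 139/3, q_D = 79/3.
Total output Q = 218/3, so price P = 366 - 3·(218/3) = 148.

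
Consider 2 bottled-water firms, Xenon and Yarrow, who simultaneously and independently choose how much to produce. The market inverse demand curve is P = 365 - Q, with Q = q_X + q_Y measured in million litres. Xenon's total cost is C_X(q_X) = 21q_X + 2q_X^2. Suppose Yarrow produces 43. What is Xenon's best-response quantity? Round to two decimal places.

With the rival's output fixed at 43, Xenon's profit is π_X = (365 - 43 - q_X)q_X - (21q_X + 2q_X²) = (322 - q_X)q_X - (21q_X + 2q_X²).
∂π_X/∂q_X = 301 - 6q_X = 0, so q_X = 301/6.

50.17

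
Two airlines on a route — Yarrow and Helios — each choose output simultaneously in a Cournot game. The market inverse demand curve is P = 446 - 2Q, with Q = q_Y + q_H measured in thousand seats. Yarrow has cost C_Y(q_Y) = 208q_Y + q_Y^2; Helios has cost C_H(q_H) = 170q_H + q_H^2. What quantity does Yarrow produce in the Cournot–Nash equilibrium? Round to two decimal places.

27.38

Yarrow's profit: π_Y = (446 - 2Q)q_Y - (208q_Y + q_Y²). Setting ∂π_Y/∂q_Y = 0: 238 - 6q_Y - 2(q_H) = 0.
Helios's profit: π_H = (446 - 2Q)q_H - (170q_H + q_H²). Setting ∂π_H/∂q_H = 0: 276 - 6q_H - 2(q_Y) = 0.
So q_Y = (238 - 2q_H)/6 and q_H = (276 - 2q_Y)/6.
Solving the pair: q_Y = 219/8, q_H = 295/8.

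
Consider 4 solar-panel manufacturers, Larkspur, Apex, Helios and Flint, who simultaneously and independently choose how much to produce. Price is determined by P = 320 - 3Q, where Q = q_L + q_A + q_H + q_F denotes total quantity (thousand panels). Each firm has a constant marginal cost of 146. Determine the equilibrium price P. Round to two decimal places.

180.80

A representative firm's profit is π_i = q_i(320 - 3Q) - 146q_i.
First-order condition (treating rivals' output as given): 174 - 6q_i - 3·Σ_{j≠i} q_j = 0.
With identical firms every q_j equals q_i, so Σ_{j≠i} q_j = 3q_i and 174 = 15q_i, giving q_i = 58/5.
Total output Q = 232/5, so price P = 320 - 3·(232/5) = 904/5.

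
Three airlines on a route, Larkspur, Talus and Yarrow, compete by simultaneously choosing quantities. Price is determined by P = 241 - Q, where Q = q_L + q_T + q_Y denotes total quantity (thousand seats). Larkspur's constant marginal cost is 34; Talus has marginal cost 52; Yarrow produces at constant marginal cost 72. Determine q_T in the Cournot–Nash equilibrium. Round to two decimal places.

47.75

Larkspur's profit: π_L = (241 - Q)q_L - (34q_L). Setting ∂π_L/∂q_L = 0: 207 - 2q_L - (q_T + q_Y) = 0.
Talus's profit: π_T = (241 - Q)q_T - (52q_T). Setting ∂π_T/∂q_T = 0: 189 - 2q_T - (q_L + q_Y) = 0.
Yarrow's first-order condition: 169 - 2q_Y - (q_L + q_T) = 0.
Adding the 3 conditions: 565 − 2Q − 2Q = 0, i.e. Q = 565/4.
Back-substituting: q_L = (207 − 565/4) = 263/4, q_T = (189 − 565/4) = 191/4, q_Y = (169 − 565/4) = 111/4.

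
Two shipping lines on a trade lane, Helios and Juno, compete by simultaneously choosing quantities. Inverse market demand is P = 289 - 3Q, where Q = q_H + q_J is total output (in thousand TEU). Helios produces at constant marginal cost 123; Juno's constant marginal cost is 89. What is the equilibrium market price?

Helios's profit: π_H = (289 - 3Q)q_H - (123q_H). Setting ∂π_H/∂q_H = 0: 166 - 6q_H - 3(q_J) = 0.
Juno's first-order condition: 200 - 6q_J - 3(q_H) = 0.
Rearranging gives the reaction functions q_H = (166 - 3q_J)/6 and q_J = (200 - 3q_H)/6.
Substituting one into the other gives q_H = 44/3 and q_J = 26.
Total output Q = 122/3, so price P = 289 - 3·(122/3) = 167.

167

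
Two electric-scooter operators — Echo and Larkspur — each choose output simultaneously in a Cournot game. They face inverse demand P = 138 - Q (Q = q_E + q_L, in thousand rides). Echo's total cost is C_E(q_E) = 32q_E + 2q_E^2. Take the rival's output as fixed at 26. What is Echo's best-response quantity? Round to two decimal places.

With the rival's output fixed at 26, Echo's profit is π_E = (138 - 26 - q_E)q_E - (32q_E + 2q_E²) = (112 - q_E)q_E - (32q_E + 2q_E²).
∂π_E/∂q_E = 80 - 6q_E = 0, so q_E = 40/3.

13.33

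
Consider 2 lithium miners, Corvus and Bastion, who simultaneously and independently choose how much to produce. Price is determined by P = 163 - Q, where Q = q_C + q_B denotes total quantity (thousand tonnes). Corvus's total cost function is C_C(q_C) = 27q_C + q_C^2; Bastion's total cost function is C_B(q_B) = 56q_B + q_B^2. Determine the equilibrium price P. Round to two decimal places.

Corvus's profit: π_C = (163 - Q)q_C - (27q_C + q_C²). Setting ∂π_C/∂q_C = 0: 136 - 4q_C - (q_B) = 0.
Bastion's first-order condition: 107 - 4q_B - (q_C) = 0.
Best responses: q_C = (136 - q_B)/4, q_B = (107 - q_C)/4.
Substituting one into the other gives q_C = 437/15 and q_B = 292/15.
Total output Q = 243/5, so price P = 163 - 243/5 = 572/5.

114.40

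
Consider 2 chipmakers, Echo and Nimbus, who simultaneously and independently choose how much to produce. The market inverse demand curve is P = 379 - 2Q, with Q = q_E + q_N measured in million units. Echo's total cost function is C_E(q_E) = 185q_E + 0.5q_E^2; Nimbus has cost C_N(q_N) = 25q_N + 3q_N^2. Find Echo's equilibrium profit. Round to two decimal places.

1793.27

Echo's profit: π_E = (379 - 2Q)q_E - (185q_E + (1/2)q_E²). Setting ∂π_E/∂q_E = 0: 194 - 5q_E - 2(q_N) = 0.
Nimbus's first-order condition: 354 - 10q_N - 2(q_E) = 0.
Best responses: q_E = (194 - 2q_N)/5, q_N = (354 - 2q_E)/10.
Solving the pair: q_E = 616/23, q_N = 691/23.
Price P = 379 - 2·(1307/23) = 265.3478.
Echo's profit: 265.3478·(616/23) - 185·(616/23) - (1/2)(616/23)² = 1793.2703.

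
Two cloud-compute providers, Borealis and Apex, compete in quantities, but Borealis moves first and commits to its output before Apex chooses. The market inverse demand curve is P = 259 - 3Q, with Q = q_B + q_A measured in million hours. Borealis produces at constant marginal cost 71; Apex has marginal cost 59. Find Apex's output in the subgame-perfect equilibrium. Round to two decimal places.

Solve by backward induction. Given q_B, the follower Apex maximises π_A = (259 - 3q_B - 3q_A)q_A - 59q_A.
Setting the follower's marginal profit to zero, 200 - 3q_B - 6q_A = 0, i.e. q_A = (200 - 3q_B)/6.
Borealis substitutes q_A(q_B) into its own profit: π_B = q_B(259 - 3q_B - (200 - 3q_B)/2) - 71q_B = (159 - (3/2)q_B)q_B - 71q_B.
Maximising: ∂π_B/∂q_B = 88 - 3q_B = 0, giving q_B = 88/3.
Then q_A = (200 - 3·(88/3))/6 = 56/3.

18.67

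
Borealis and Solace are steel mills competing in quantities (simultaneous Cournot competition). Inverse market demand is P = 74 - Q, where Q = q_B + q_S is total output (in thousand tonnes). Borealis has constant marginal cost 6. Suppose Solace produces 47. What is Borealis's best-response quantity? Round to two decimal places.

With the rival's output fixed at 47, Borealis's profit is π_B = (74 - 47 - q_B)q_B - (6q_B) = (27 - q_B)q_B - (6q_B).
∂π_B/∂q_B = 21 - 2q_B = 0, so q_B = 21/2.

10.50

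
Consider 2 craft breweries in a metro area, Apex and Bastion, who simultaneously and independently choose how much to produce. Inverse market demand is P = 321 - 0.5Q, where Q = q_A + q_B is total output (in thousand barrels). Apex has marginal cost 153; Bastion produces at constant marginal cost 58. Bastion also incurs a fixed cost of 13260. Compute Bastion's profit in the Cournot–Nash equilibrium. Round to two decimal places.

Apex's profit: π_A = (321 - 0.5Q)q_A - (153q_A). Setting ∂π_A/∂q_A = 0: 168 - q_A - (1/2)(q_B) = 0.
Bastion's profit: π_B = (321 - 0.5Q)q_B - (58q_B). Setting ∂π_B/∂q_B = 0: 263 - q_B - (1/2)(q_A) = 0.
Best responses: q_A = (168 - (1/2)q_B), q_B = (263 - (1/2)q_A).
Substituting one into the other gives q_A = 146/3 and q_B = 716/3.
Price P = 321 - (1/2)·(862/3) = 532/3.
Bastion's profit: (532/3 - 58)·(716/3) - 13260 = 15220.8889.

15220.89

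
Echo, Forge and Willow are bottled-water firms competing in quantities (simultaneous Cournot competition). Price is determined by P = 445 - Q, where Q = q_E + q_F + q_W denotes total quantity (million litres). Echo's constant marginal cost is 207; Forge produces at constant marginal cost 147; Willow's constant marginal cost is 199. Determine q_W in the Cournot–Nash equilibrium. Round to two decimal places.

Echo's profit: π_E = (445 - Q)q_E - (207q_E). Setting ∂π_E/∂q_E = 0: 238 - 2q_E - (q_F + q_W) = 0.
Forge's first-order condition: 298 - 2q_F - (q_E + q_W) = 0.
Willow's first-order condition: 246 - 2q_W - (q_E + q_F) = 0.
Adding the 3 first-order conditions: 782 − 4Q = 0, so Q = 391/2.
Back-substituting: q_E = (238 − 391/2) = 85/2, q_F = (298 − 391/2) = 205/2, q_W = (246 − 391/2) = 101/2.

50.50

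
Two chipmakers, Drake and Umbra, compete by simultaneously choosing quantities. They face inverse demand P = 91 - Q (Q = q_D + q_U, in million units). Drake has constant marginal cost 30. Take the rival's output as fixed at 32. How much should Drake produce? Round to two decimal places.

With the rival's output fixed at 32, Drake's profit is π_D = (91 - 32 - q_D)q_D - (30q_D) = (59 - q_D)q_D - (30q_D).
∂π_D/∂q_D = 29 - 2q_D = 0, so q_D = 29/2.

14.50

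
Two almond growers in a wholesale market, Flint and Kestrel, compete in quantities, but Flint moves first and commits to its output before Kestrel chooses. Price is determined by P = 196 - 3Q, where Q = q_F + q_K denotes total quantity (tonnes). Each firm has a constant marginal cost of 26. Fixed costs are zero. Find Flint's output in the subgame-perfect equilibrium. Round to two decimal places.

The follower Kestrel best-responds to any q_F: π_K = (196 - 3Q)q_K - 26q_K.
Setting the follower's marginal profit to zero, 170 - 3q_F - 6q_K = 0, i.e. q_K = (170 - 3q_F)/6.
Flint substitutes q_K(q_F) into its own profit: π_F = q_F(196 - 3q_F - (170 - 3q_F)/2) - 26q_F = (111 - (3/2)q_F)q_F - 26q_F.
The leader's first-order condition 85 - 3q_F = 0 yields q_F = 85/3.
Then q_K = (170 - 3·(85/3))/6 = 85/6.

28.33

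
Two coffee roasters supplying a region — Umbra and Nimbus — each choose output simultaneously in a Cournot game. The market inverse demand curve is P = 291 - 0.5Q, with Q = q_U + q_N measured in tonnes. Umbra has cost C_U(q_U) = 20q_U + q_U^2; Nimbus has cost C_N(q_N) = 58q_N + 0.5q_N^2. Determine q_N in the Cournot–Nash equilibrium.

98

Umbra's profit: π_U = (291 - 0.5Q)q_U - (20q_U + q_U²). Setting ∂π_U/∂q_U = 0: 271 - 3q_U - (1/2)(q_N) = 0.
Nimbus's profit: π_N = (291 - 0.5Q)q_N - (58q_N + (1/2)q_N²). Setting ∂π_N/∂q_N = 0: 233 - 2q_N - (1/2)(q_U) = 0.
Rearranging gives the reaction functions q_U = (271 - (1/2)q_N)/3 and q_N = (233 - (1/2)q_U)/2.
Solving the pair: q_U = 74, q_N = 98.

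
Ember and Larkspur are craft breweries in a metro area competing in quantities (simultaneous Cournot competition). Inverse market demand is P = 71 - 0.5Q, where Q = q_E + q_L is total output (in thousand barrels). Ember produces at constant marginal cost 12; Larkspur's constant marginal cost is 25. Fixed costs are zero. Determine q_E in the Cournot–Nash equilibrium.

Ember's profit: π_E = (71 - 0.5Q)q_E - (12q_E). Setting ∂π_E/∂q_E = 0: 59 - q_E - (1/2)(q_L) = 0.
Larkspur's profit: π_L = (71 - 0.5Q)q_L - (25q_L). Setting ∂π_L/∂q_L = 0: 46 - q_L - (1/2)(q_E) = 0.
Rearranging gives the reaction functions q_E = (59 - (1/2)q_L) and q_L = (46 - (1/2)q_E).
Substituting one into the other gives q_E = 48 and q_L = 22.

48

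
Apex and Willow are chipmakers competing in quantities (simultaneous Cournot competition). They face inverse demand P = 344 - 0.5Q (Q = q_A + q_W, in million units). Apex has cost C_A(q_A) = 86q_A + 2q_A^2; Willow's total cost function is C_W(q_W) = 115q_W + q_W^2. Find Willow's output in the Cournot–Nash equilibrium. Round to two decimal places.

68.88

Apex's profit: π_A = (344 - 0.5Q)q_A - (86q_A + 2q_A²). Setting ∂π_A/∂q_A = 0: 258 - 5q_A - (1/2)(q_W) = 0.
Willow's profit: π_W = (344 - 0.5Q)q_W - (115q_W + q_W²). Setting ∂π_W/∂q_W = 0: 229 - 3q_W - (1/2)(q_A) = 0.
So q_A = (258 - (1/2)q_W)/5 and q_W = (229 - (1/2)q_A)/3.
Substituting one into the other gives q_A = 44.7119 and q_W = 68.8814.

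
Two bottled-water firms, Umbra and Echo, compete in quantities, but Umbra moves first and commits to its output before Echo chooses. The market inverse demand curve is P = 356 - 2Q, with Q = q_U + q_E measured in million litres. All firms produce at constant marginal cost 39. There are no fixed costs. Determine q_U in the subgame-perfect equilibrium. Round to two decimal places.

79.25

Solve by backward induction. Given q_U, the follower Echo maximises π_E = (356 - 2q_U - 2q_E)q_E - 39q_E.
Follower FOC: 317 - 2q_U - 4q_E = 0, so q_E(q_U) = (317 - 2q_U)/4.
Umbra substitutes q_E(q_U) into its own profit: π_U = q_U(356 - 2q_U - (317 - 2q_U)/2) - 39q_U = (395/2 - q_U)q_U - 39q_U.
Leader FOC: 317/2 - 2q_U = 0, so q_U = 317/4.
Then q_E = (317 - 2·(317/4))/4 = 317/8.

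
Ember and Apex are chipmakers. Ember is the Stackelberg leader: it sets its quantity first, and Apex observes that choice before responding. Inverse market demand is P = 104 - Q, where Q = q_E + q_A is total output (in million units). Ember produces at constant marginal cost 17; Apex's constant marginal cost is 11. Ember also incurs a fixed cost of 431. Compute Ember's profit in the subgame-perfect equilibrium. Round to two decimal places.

389.13

Solve by backward induction. Given q_E, the follower Apex maximises π_A = (104 - q_E - q_A)q_A - 11q_A.
∂π_A/∂q_A = 93 - q_E - 2q_A = 0 gives the reaction function q_A = (93 - q_E)/2.
Ember substitutes q_A(q_E) into its own profit: π_E = q_E(104 - q_E - (93 - q_E)/2) - 17q_E = (115/2 - (1/2)q_E)q_E - 17q_E.
The leader's first-order condition 81/2 - q_E = 0 yields q_E = 81/2.
Then q_A = (93 - 81/2)/2 = 105/4.
Price P = 104 - 267/4 = 149/4.
Ember's profit: (149/4 - 17)·(81/2) - 431 = 389.1250.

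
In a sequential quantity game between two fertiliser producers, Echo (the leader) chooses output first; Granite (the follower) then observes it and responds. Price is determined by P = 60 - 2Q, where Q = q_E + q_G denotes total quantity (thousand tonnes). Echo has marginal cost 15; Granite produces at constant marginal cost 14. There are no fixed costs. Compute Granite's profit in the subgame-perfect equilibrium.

72

The follower Granite best-responds to any q_E: π_G = (60 - 2Q)q_G - 14q_G.
∂π_G/∂q_G = 46 - 2q_E - 4q_G = 0 gives the reaction function q_G = (46 - 2q_E)/4.
The leader anticipates this reaction. Substituting into P = 60 - 2Q gives P = 37 - q_E, so π_E = (37 - q_E)q_E - 15q_E.
Maximising: ∂π_E/∂q_E = 22 - 2q_E = 0, giving q_E = 11.
Then q_G = (46 - 2·11)/4 = 6.
Price P = 60 - 2·17 = 26.
Granite's profit: (26 - 14)·6 = 72.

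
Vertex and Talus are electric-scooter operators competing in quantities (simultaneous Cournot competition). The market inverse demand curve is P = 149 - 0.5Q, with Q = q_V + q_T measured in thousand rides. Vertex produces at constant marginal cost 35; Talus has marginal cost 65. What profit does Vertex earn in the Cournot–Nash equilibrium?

4608

Vertex's profit: π_V = (149 - 0.5Q)q_V - (35q_V). Setting ∂π_V/∂q_V = 0: 114 - q_V - (1/2)(q_T) = 0.
Talus's first-order condition: 84 - q_T - (1/2)(q_V) = 0.
Best responses: q_V = (114 - (1/2)q_T), q_T = (84 - (1/2)q_V).
Solving the pair: q_V = 96, q_T = 36.
Price P = 149 - (1/2)·132 = 83.
Vertex's profit: (83 - 35)·96 = 4608.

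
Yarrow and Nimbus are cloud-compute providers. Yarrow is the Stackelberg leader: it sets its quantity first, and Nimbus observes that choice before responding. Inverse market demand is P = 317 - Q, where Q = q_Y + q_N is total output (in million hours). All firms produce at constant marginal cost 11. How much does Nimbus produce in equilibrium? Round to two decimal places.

Solve by backward induction. Given q_Y, the follower Nimbus maximises π_N = (317 - q_Y - q_N)q_N - 11q_N.
Follower FOC: 306 - q_Y - 2q_N = 0, so q_N(q_Y) = (306 - q_Y)/2.
Yarrow substitutes q_N(q_Y) into its own profit: π_Y = q_Y(317 - q_Y - (306 - q_Y)/2) - 11q_Y = (164 - (1/2)q_Y)q_Y - 11q_Y.
Maximising: ∂π_Y/∂q_Y = 153 - q_Y = 0, giving q_Y = 153.
Then q_N = (306 - 153)/2 = 153/2.

76.50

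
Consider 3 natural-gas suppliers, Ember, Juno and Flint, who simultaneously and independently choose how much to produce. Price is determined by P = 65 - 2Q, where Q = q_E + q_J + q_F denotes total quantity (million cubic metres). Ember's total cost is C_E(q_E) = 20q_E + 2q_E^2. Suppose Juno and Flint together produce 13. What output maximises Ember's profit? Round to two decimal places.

2.38

With rivals' combined output fixed at 13, Ember's profit is π_E = (65 - 2·13 - 2q_E)q_E - (20q_E + 2q_E²) = (39 - 2q_E)q_E - (20q_E + 2q_E²).
∂π_E/∂q_E = 19 - 8q_E = 0, so q_E = 19/8.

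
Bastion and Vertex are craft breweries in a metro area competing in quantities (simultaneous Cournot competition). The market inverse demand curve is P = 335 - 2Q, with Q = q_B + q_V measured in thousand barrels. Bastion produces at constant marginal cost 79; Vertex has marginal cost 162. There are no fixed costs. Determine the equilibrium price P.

192

Bastion's profit: π_B = (335 - 2Q)q_B - (79q_B). Setting ∂π_B/∂q_B = 0: 256 - 4q_B - 2(q_V) = 0.
Vertex's profit: π_V = (335 - 2Q)q_V - (162q_V). Setting ∂π_V/∂q_V = 0: 173 - 4q_V - 2(q_B) = 0.
Rearranging gives the reaction functions q_B = (256 - 2q_V)/4 and q_V = (173 - 2q_B)/4.
Substituting one into the other gives q_B = 113/2 and q_V = 15.
Total output Q = 143/2, so price P = 335 - 2·(143/2) = 192.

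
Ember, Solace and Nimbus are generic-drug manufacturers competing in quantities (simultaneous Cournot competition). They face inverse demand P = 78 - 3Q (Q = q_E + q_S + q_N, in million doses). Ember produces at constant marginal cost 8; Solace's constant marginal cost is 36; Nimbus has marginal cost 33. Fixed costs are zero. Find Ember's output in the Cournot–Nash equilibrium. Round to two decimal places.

10.25

Ember's profit: π_E = (78 - 3Q)q_E - (8q_E). Setting ∂π_E/∂q_E = 0: 70 - 6q_E - 3(q_S + q_N) = 0.
Solace's first-order condition: 42 - 6q_S - 3(q_E + q_N) = 0.
Nimbus's profit: π_N = (78 - 3Q)q_N - (33q_N). Setting ∂π_N/∂q_N = 0: 45 - 6q_N - 3(q_E + q_S) = 0.
Summing all 3 equations gives 157 − 12Q = 0, hence Q = 157/12.
Back-substituting: q_E = (70 − 157/4)/3 = 41/4, q_S = (42 − 157/4)/3 = 11/12, q_N = (45 − 157/4)/3 = 23/12.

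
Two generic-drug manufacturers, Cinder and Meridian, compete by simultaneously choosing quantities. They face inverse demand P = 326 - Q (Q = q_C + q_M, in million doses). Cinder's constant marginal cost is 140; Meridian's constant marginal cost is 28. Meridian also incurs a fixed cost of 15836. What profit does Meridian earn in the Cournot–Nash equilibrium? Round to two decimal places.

2841.78

Cinder's profit: π_C = (326 - Q)q_C - (140q_C). Setting ∂π_C/∂q_C = 0: 186 - 2q_C - (q_M) = 0.
Meridian's first-order condition: 298 - 2q_M - (q_C) = 0.
Best responses: q_C = (186 - q_M)/2, q_M = (298 - q_C)/2.
Solving the pair: q_C = 74/3, q_M = 410/3.
Price P = 326 - 484/3 = 494/3.
Meridian's profit: (494/3 - 28)·(410/3) - 15836 = 2841.7778.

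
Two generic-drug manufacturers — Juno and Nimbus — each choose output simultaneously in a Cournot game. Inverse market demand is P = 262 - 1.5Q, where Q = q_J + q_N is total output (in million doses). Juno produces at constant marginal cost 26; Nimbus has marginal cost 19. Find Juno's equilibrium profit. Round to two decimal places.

Juno's profit: π_J = (262 - 1.5Q)q_J - (26q_J). Setting ∂π_J/∂q_J = 0: 236 - 3q_J - (3/2)(q_N) = 0.
Nimbus's first-order condition: 243 - 3q_N - (3/2)(q_J) = 0.
Best responses: q_J = (236 - (3/2)q_N)/3, q_N = (243 - (3/2)q_J)/3.
Substituting one into the other gives q_J = 458/9 and q_N = 500/9.
Price P = 262 - (3/2)·(958/9) = 307/3.
Juno's profit: (307/3 - 26)·(458/9) = 3884.5185.

3884.52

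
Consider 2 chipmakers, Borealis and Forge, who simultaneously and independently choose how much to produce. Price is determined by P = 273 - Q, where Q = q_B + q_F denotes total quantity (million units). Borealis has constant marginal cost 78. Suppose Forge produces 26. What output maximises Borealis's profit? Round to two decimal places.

With the rival's output fixed at 26, Borealis's profit is π_B = (273 - 26 - q_B)q_B - (78q_B) = (247 - q_B)q_B - (78q_B).
∂π_B/∂q_B = 169 - 2q_B = 0, so q_B = 169/2.

84.50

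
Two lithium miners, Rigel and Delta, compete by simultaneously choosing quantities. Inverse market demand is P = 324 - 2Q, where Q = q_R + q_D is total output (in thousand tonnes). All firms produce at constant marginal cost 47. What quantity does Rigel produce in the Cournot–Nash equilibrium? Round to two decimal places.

Each firm earns π_i = (324 - 2Q)q_i - 47q_i.
Setting ∂π_i/∂q_i = 0 with rivals' quantities fixed: 277 - 4q_i - 2q_j = 0.
By symmetry each firm produces the same amount; substituting q_j = q_i yields q_i = 277/6.

46.17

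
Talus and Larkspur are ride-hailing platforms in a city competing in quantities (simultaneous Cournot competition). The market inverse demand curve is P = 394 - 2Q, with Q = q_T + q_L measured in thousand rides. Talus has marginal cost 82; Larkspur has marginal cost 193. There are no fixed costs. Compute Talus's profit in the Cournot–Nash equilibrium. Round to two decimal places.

9940.50

Talus's profit: π_T = (394 - 2Q)q_T - (82q_T). Setting ∂π_T/∂q_T = 0: 312 - 4q_T - 2(q_L) = 0.
Larkspur's profit: π_L = (394 - 2Q)q_L - (193q_L). Setting ∂π_L/∂q_L = 0: 201 - 4q_L - 2(q_T) = 0.
Best responses: q_T = (312 - 2q_L)/4, q_L = (201 - 2q_T)/4.
Substituting one into the other gives q_T = 141/2 and q_L = 15.
Price P = 394 - 2·(171/2) = 223.
Talus's profit: (223 - 82)·(141/2) = 9940.5000.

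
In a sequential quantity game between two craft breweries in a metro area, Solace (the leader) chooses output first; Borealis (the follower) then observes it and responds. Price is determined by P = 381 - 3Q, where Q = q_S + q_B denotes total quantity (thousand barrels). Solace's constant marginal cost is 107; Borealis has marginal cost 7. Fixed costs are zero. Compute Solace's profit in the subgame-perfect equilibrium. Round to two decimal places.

1261.50

Solve by backward induction. Given q_S, the follower Borealis maximises π_B = (381 - 3q_S - 3q_B)q_B - 7q_B.
∂π_B/∂q_B = 374 - 3q_S - 6q_B = 0 gives the reaction function q_B = (374 - 3q_S)/6.
The leader anticipates this reaction. Substituting into P = 381 - 3Q gives P = 194 - (3/2)q_S, so π_S = (194 - (3/2)q_S)q_S - 107q_S.
Maximising: ∂π_S/∂q_S = 87 - 3q_S = 0, giving q_S = 29.
Then q_B = (374 - 3·29)/6 = 287/6.
Price P = 381 - 3·(461/6) = 301/2.
Solace's profit: (301/2 - 107)·29 = 1261.5000.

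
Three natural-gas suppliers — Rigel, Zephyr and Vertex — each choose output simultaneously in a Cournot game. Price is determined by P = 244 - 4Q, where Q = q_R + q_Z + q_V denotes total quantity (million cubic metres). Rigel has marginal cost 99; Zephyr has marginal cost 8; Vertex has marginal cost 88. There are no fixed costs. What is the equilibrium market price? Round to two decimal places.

109.75

Rigel's profit: π_R = (244 - 4Q)q_R - (99q_R). Setting ∂π_R/∂q_R = 0: 145 - 8q_R - 4(q_Z + q_V) = 0.
Zephyr's profit: π_Z = (244 - 4Q)q_Z - (8q_Z). Setting ∂π_Z/∂q_Z = 0: 236 - 8q_Z - 4(q_R + q_V) = 0.
Vertex's first-order condition: 156 - 8q_V - 4(q_R + q_Z) = 0.
Adding the 3 conditions: 537 − 8Q − 8Q = 0, i.e. Q = 537/16.
Back-substituting: q_R = (145 − 537/4)/4 = 43/16, q_Z = (236 − 537/4)/4 = 407/16, q_V = (156 − 537/4)/4 = 87/16.
Total output Q = 537/16, so price P = 244 - 4·(537/16) = 439/4.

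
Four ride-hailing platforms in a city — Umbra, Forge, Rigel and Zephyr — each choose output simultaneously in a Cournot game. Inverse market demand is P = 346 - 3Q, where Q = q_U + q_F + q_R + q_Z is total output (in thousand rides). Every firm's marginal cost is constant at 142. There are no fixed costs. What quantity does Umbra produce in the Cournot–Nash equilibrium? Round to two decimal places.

A representative firm's profit is π_i = q_i(346 - 3Q) - 142q_i.
Setting ∂π_i/∂q_i = 0 with rivals' quantities fixed: 204 - 6q_i - 3·Σ_{j≠i} q_j = 0.
With identical firms every q_j equals q_i, so Σ_{j≠i} q_j = 3q_i and 204 = 15q_i, giving q_i = 68/5.

13.60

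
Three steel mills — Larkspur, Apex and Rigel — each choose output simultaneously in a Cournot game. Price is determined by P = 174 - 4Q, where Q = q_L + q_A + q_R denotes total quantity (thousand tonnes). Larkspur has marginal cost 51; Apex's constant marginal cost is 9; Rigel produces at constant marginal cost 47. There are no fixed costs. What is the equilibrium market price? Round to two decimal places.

70.25

Larkspur's profit: π_L = (174 - 4Q)q_L - (51q_L). Setting ∂π_L/∂q_L = 0: 123 - 8q_L - 4(q_A + q_R) = 0.
Apex's first-order condition: 165 - 8q_A - 4(q_L + q_R) = 0.
Rigel's profit: π_R = (174 - 4Q)q_R - (47q_R). Setting ∂π_R/∂q_R = 0: 127 - 8q_R - 4(q_L + q_A) = 0.
Summing all 3 equations gives 415 − 16Q = 0, hence Q = 415/16.
Back-substituting: q_L = (123 − 415/4)/4 = 77/16, q_A = (165 − 415/4)/4 = 245/16, q_R = (127 − 415/4)/4 = 93/16.
Total output Q = 415/16, so price P = 174 - 4·(415/16) = 281/4.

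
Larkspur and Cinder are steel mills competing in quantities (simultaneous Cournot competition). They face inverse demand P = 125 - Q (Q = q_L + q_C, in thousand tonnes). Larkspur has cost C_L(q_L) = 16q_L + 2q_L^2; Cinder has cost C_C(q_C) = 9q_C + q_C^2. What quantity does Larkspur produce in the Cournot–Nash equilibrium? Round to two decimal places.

Larkspur's profit: π_L = (125 - Q)q_L - (16q_L + 2q_L²). Setting ∂π_L/∂q_L = 0: 109 - 6q_L - (q_C) = 0.
Cinder's first-order condition: 116 - 4q_C - (q_L) = 0.
Rearranging gives the reaction functions q_L = (109 - q_C)/6 and q_C = (116 - q_L)/4.
Substituting one into the other gives q_L = 320/23 and q_C = 587/23.

13.91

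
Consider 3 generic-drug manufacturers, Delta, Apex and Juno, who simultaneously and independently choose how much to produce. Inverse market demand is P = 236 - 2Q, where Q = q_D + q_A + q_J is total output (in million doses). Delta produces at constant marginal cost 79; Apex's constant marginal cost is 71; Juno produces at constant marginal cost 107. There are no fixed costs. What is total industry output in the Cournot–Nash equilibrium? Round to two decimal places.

Delta's profit: π_D = (236 - 2Q)q_D - (79q_D). Setting ∂π_D/∂q_D = 0: 157 - 4q_D - 2(q_A + q_J) = 0.
Apex's first-order condition: 165 - 4q_A - 2(q_D + q_J) = 0.
Juno's first-order condition: 129 - 4q_J - 2(q_D + q_A) = 0.
Summing all 3 equations gives 451 − 8Q = 0, hence Q = 451/8.
Back-substituting: q_D = (157 − 451/4)/2 = 177/8, q_A = (165 − 451/4)/2 = 209/8, q_J = (129 − 451/4)/2 = 65/8.
Total output Q = 177/8 + 209/8 + 65/8 = 451/8.

56.38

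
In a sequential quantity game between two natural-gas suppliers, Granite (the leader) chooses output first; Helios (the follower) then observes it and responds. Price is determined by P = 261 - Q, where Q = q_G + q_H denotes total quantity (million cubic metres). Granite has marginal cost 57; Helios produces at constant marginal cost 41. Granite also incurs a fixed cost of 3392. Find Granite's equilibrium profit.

1026

The follower Helios best-responds to any q_G: π_H = (261 - Q)q_H - 41q_H.
∂π_H/∂q_H = 220 - q_G - 2q_H = 0 gives the reaction function q_H = (220 - q_G)/2.
The leader anticipates this reaction. Substituting into P = 261 - Q gives P = 151 - (1/2)q_G, so π_G = (151 - (1/2)q_G)q_G - 57q_G.
Maximising: ∂π_G/∂q_G = 94 - q_G = 0, giving q_G = 94.
Then q_H = (220 - 94)/2 = 63.
Price P = 261 - 157 = 104.
Granite's profit: (104 - 57)·94 - 3392 = 1026.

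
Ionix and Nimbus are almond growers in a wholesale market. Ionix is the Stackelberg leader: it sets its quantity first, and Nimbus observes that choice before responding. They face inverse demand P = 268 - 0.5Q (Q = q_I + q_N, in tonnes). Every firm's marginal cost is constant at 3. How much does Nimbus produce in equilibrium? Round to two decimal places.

132.50

Solve by backward induction. Given q_I, the follower Nimbus maximises π_N = (268 - (1/2)q_I - (1/2)q_N)q_N - 3q_N.
Setting the follower's marginal profit to zero, 265 - (1/2)q_I - q_N = 0, i.e. q_N = (265 - (1/2)q_I).
The leader anticipates this reaction. Substituting into P = 268 - 0.5Q gives P = 271/2 - (1/4)q_I, so π_I = (271/2 - (1/4)q_I)q_I - 3q_I.
Leader FOC: 265/2 - (1/2)q_I = 0, so q_I = 265.
Then q_N = (265 - (1/2)·265) = 265/2.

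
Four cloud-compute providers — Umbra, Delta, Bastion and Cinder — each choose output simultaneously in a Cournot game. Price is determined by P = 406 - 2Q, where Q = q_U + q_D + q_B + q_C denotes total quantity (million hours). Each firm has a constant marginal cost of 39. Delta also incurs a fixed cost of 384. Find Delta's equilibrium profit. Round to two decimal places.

2309.78

A representative firm's profit is π_i = q_i(406 - 2Q) - 39q_i.
First-order condition (treating rivals' output as given): 367 - 4q_i - 2·Σ_{j≠i} q_j = 0.
With identical firms every q_j equals q_i, so Σ_{j≠i} q_j = 3q_i and 367 = 10q_i, giving q_i = 367/10.
Price P = 406 - 2·(734/5) = 562/5.
Delta's profit: (562/5 - 39)·(367/10) - 384 = 2309.7800.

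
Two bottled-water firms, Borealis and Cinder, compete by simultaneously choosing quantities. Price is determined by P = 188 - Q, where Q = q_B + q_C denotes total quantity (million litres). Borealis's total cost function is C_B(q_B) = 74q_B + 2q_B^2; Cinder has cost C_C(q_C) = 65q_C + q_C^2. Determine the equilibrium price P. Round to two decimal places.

Borealis's profit: π_B = (188 - Q)q_B - (74q_B + 2q_B²). Setting ∂π_B/∂q_B = 0: 114 - 6q_B - (q_C) = 0.
Cinder's first-order condition: 123 - 4q_C - (q_B) = 0.
So q_B = (114 - q_C)/6 and q_C = (123 - q_B)/4.
Substituting one into the other gives q_B = 333/23 and q_C = 624/23.
Total output Q = 957/23, so price P = 188 - 957/23 = 146.3913.

146.39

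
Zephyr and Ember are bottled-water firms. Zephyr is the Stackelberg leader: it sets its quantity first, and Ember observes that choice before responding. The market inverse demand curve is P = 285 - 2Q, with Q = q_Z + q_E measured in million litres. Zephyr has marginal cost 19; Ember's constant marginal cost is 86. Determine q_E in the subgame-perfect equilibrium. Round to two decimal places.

The follower Ember best-responds to any q_Z: π_E = (285 - 2Q)q_E - 86q_E.
Setting the follower's marginal profit to zero, 199 - 2q_Z - 4q_E = 0, i.e. q_E = (199 - 2q_Z)/4.
Zephyr substitutes q_E(q_Z) into its own profit: π_Z = q_Z(285 - 2q_Z - (199 - 2q_Z)/2) - 19q_Z = (371/2 - q_Z)q_Z - 19q_Z.
Leader FOC: 333/2 - 2q_Z = 0, so q_Z = 333/4.
Then q_E = (199 - 2·(333/4))/4 = 65/8.

8.13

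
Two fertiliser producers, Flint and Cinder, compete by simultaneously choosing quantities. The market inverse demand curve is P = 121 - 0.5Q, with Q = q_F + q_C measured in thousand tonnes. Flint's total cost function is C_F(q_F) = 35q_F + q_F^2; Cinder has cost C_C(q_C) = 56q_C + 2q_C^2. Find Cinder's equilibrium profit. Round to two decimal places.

265.49

Flint's profit: π_F = (121 - 0.5Q)q_F - (35q_F + q_F²). Setting ∂π_F/∂q_F = 0: 86 - 3q_F - (1/2)(q_C) = 0.
Cinder's first-order condition: 65 - 5q_C - (1/2)(q_F) = 0.
Rearranging gives the reaction functions q_F = (86 - (1/2)q_C)/3 and q_C = (65 - (1/2)q_F)/5.
Solving the pair: q_F = 1590/59, q_C = 608/59.
Price P = 121 - (1/2)·37.2542 = 102.3729.
Cinder's profit: 102.3729·(608/59) - 56·(608/59) - 2(608/59)² = 265.4869.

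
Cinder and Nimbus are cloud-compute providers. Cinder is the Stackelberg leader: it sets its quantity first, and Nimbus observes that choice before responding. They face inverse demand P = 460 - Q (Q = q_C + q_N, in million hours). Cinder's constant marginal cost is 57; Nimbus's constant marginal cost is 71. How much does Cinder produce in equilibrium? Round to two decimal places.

208.50

Solve by backward induction. Given q_C, the follower Nimbus maximises π_N = (460 - q_C - q_N)q_N - 71q_N.
Follower FOC: 389 - q_C - 2q_N = 0, so q_N(q_C) = (389 - q_C)/2.
The leader anticipates this reaction. Substituting into P = 460 - Q gives P = 531/2 - (1/2)q_C, so π_C = (531/2 - (1/2)q_C)q_C - 57q_C.
The leader's first-order condition 417/2 - q_C = 0 yields q_C = 417/2.
Then q_N = (389 - 417/2)/2 = 361/4.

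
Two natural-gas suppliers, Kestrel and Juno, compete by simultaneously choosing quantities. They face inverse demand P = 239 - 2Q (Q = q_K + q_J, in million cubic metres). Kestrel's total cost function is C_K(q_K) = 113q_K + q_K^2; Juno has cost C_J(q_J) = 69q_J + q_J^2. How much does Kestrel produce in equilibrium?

Kestrel's profit: π_K = (239 - 2Q)q_K - (113q_K + q_K²). Setting ∂π_K/∂q_K = 0: 126 - 6q_K - 2(q_J) = 0.
Juno's first-order condition: 170 - 6q_J - 2(q_K) = 0.
So q_K = (126 - 2q_J)/6 and q_J = (170 - 2q_K)/6.
Solving the pair: q_K = 13, q_J = 24.

13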